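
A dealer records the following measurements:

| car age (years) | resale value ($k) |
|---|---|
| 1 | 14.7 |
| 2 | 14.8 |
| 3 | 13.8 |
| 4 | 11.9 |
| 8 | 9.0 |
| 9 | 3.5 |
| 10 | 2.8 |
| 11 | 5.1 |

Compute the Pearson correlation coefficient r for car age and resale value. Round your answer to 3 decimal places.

n = 8, Σx = 48, Σy = 75.6, Σxy = 320.9, Σx² = 396, Σy² = 894.28
Sxx = Σx² − (Σx)²/n = 396 − 288 = 108
Sxy = Σxy − (Σx)(Σy)/n = 320.9 − 453.6 = -132.7
Syy = Σy² − (Σy)²/n = 894.28 − 714.42 = 179.86
r = Sxy/√(Sxx·Syy) = -132.7/√(19424.88) = -132.7/139.373168 = -0.952120

-0.952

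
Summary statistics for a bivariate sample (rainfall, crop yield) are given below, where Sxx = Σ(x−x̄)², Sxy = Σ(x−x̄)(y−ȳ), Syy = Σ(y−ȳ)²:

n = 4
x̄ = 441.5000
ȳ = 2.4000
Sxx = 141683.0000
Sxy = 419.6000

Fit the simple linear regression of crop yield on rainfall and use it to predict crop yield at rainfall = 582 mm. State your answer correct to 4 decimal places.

2.8161

b = Sxy/Sxx = 419.6/141683 = 0.002962
a = ȳ − b·x̄ = 2.4 − 0.002962·441.5 = 1.092480
ŷ(582) = a + b·582 = 1.092480 + 0.002962·582 = 2.816096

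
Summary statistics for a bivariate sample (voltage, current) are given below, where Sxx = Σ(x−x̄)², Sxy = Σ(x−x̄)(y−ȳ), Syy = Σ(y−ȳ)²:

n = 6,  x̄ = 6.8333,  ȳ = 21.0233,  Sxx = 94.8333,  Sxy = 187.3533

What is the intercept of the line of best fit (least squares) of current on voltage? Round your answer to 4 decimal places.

b = Sxy/Sxx = 187.3533/94.8333 = 1.975607
a = ȳ − b·x̄ = 21.0233 − 1.975607·6.8333 = 7.523387

7.5234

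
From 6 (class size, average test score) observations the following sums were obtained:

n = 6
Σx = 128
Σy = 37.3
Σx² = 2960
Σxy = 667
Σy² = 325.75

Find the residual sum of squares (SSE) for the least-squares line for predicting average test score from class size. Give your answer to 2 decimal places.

Sxx = Σx² − (Σx)²/n = 2960 − 2730.666667 = 229.333333
Sxy = Σxy − (Σx)(Σy)/n = 667 − 795.733333 = -128.733333
Syy = Σy² − (Σy)²/n = 325.75 − 231.881667 = 93.868333
b = Sxy/Sxx = -128.733333/229.333333 = -0.561337
SSE = Syy − b·Sxy = 93.868333 − (-0.561337)·(-128.733333) = 21.605523

21.61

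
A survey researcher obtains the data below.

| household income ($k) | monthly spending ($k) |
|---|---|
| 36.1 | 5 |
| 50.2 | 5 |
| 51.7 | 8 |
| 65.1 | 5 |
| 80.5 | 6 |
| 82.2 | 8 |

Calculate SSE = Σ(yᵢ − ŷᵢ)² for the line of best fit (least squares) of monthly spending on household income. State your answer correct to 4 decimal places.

8.9929

n = 6, Σx = 365.8, Σy = 37, Σxy = 2311.2, Σx² = 23971.24, Σy² = 239
Sxx = Σx² − (Σx)²/n = 23971.24 − 22301.606667 = 1669.633333
Sxy = Σxy − (Σx)(Σy)/n = 2311.2 − 2255.766667 = 55.433333
Syy = Σy² − (Σy)²/n = 239 − 228.166667 = 10.833333
b = Sxy/Sxx = 55.433333/1669.633333 = 0.033201
SSE = Syy − b·Sxy = 10.833333 − 0.033201·55.433333 = 8.992897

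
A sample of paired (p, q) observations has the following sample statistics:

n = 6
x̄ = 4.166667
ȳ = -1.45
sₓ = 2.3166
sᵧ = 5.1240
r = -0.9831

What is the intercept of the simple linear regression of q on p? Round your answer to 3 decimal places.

7.610

b = r · sᵧ/sₓ = -0.9831 · 5.124/2.3166 = -2.174482
a = ȳ − b·x̄ = -1.45 − (-2.174482)·4.166667 = 7.610341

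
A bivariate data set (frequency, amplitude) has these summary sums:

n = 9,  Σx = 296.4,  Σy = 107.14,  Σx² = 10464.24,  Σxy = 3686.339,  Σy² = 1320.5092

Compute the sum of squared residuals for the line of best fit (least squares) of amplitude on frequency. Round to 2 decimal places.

Sxx = Σx² − (Σx)²/n = 10464.24 − 9761.44 = 702.8
Sxy = Σxy − (Σx)(Σy)/n = 3686.339 − 3528.477333 = 157.861667
Syy = Σy² − (Σy)²/n = 1320.5092 − 1275.442178 = 45.067022
b = Sxy/Sxx = 157.861667/702.8 = 0.224618
SSE = Syy − b·Sxy = 45.067022 − 0.224618·157.861667 = 9.608420

9.61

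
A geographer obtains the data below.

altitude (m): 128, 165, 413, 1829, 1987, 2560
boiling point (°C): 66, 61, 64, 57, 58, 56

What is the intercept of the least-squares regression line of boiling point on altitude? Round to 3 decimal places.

64.365

n = 6, Σx = 7082, Σy = 362, Σxy = 407804, Σx² = 14061188
Sxx = Σx² − (Σx)²/n = 14061188 − 8359120.666667 = 5702067.333333
Sxy = Σxy − (Σx)(Σy)/n = 407804 − 427280.666667 = -19476.666667
b = Sxy/Sxx = -19476.666667/5702067.333333 = -0.003416
a = ȳ − b·x̄ = 60.333333 − (-0.003416)·1180.333333 = 64.365022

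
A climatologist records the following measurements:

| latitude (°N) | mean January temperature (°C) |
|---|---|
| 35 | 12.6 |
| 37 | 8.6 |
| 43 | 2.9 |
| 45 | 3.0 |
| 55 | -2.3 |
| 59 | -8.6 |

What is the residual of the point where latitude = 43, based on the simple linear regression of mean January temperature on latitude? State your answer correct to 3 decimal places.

n = 6, Σx = 274, Σy = 16.2, Σxy = 385, Σx² = 12974
Sxx = Σx² − (Σx)²/n = 12974 − 12512.666667 = 461.333333
Sxy = Σxy − (Σx)(Σy)/n = 385 − 739.8 = -354.8
b = Sxy/Sxx = -354.8/461.333333 = -0.769075
a = ȳ − b·x̄ = 2.7 − (-0.769075)·45.666667 = 37.821098
ŷ(43) = 37.821098 + (-0.769075)·43 = 4.750867
residual = y − ŷ = 2.9 − 4.750867 = -1.850867

-1.851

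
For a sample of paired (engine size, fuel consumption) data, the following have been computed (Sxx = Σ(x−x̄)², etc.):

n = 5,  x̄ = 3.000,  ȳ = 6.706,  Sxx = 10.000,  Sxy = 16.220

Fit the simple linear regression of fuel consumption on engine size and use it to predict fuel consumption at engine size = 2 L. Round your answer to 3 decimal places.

b = Sxy/Sxx = 16.22/10 = 1.622
a = ȳ − b·x̄ = 6.706 − 1.622·3 = 1.84
ŷ(2) = a + b·2 = 1.84 + 1.622·2 = 5.084

5.084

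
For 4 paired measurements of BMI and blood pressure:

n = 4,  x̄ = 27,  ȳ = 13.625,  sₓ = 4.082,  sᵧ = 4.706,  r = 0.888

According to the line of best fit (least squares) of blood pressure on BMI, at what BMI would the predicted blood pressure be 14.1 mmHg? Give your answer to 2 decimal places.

b = r · sᵧ/sₓ = 0.888 · 4.706/4.082 = 1.023745
a = ȳ − b·x̄ = 13.625 − 1.023745·27 = -14.016121
Set a + b·x = 14.1: x = (14.1 − (-14.016121)) / 1.023745 = 27.463983

27.46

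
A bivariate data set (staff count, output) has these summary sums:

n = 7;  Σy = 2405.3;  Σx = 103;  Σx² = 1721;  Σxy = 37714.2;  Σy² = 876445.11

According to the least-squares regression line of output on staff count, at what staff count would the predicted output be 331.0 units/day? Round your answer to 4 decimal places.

Sxx = Σx² − (Σx)²/n = 1721 − 1515.571429 = 205.428571
Sxy = Σxy − (Σx)(Σy)/n = 37714.2 − 35392.271429 = 2321.928571
b = Sxy/Sxx = 2321.928571/205.428571 = 11.302851
a = ȳ − b·x̄ = 343.614286 − 11.302851·14.714286 = 177.300904
Set a + b·x = 331.0: x = (331.0 − 177.300904) / 11.302851 = 13.598259

13.5983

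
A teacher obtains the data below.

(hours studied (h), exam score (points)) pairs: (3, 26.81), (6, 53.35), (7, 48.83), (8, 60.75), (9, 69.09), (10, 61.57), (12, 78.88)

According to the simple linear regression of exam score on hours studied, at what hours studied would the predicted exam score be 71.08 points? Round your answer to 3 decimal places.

n = 7, Σx = 55, Σy = 399.28, Σxy = 3412.41, Σx² = 483
Sxx = Σx² − (Σx)²/n = 483 − 432.142857 = 50.857143
Sxy = Σxy − (Σx)(Σy)/n = 3412.41 − 3137.2 = 275.21
b = Sxy/Sxx = 275.21/50.857143 = 5.411433
a = ȳ − b·x̄ = 57.04 − 5.411433·7.857143 = 14.521601
Set a + b·x = 71.08: x = (71.08 − 14.521601) / 5.411433 = 10.451650

10.452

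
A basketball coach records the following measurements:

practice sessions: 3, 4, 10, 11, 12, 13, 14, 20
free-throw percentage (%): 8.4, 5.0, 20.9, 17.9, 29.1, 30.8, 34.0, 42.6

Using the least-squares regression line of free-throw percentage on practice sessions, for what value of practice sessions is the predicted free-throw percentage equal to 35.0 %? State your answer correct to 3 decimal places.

15.877

n = 8, Σx = 87, Σy = 188.7, Σxy = 2528.7, Σx² = 1155
Sxx = Σx² − (Σx)²/n = 1155 − 946.125 = 208.875
Sxy = Σxy − (Σx)(Σy)/n = 2528.7 − 2052.1125 = 476.5875
b = Sxy/Sxx = 476.5875/208.875 = 2.281688
a = ȳ − b·x̄ = 23.5875 − 2.281688·10.875 = -1.225853
Set a + b·x = 35.0: x = (35.0 − (-1.225853)) / 2.281688 = 15.876780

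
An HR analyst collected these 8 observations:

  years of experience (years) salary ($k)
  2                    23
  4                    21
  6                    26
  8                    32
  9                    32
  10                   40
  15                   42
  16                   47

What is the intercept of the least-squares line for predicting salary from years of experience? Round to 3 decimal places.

16.833

n = 8, Σx = 70, Σy = 263, Σxy = 2612, Σx² = 782
Sxx = Σx² − (Σx)²/n = 782 − 612.5 = 169.5
Sxy = Σxy − (Σx)(Σy)/n = 2612 − 2301.25 = 310.75
b = Sxy/Sxx = 310.75/169.5 = 1.833333
a = ȳ − b·x̄ = 32.875 − 1.833333·8.75 = 16.833333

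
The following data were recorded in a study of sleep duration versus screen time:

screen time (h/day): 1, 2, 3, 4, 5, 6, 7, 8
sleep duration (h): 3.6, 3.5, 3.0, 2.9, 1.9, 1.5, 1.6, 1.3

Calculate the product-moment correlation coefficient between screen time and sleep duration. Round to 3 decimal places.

-0.966

n = 8, Σx = 36, Σy = 19.3, Σxy = 71.3, Σx² = 204, Σy² = 52.73
Sxx = Σx² − (Σx)²/n = 204 − 162 = 42
Sxy = Σxy − (Σx)(Σy)/n = 71.3 − 86.85 = -15.55
Syy = Σy² − (Σy)²/n = 52.73 − 46.56125 = 6.16875
r = Sxy/√(Sxx·Syy) = -15.55/√(259.0875) = -15.55/16.096195 = -0.966067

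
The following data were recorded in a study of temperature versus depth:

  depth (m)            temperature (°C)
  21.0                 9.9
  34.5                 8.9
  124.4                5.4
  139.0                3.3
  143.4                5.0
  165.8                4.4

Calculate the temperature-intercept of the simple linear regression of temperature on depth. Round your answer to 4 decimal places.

10.4587

n = 6, Σx = 628.1, Σy = 36.9, Σxy = 3091.93, Σx² = 84480.81
Sxx = Σx² − (Σx)²/n = 84480.81 − 65751.601667 = 18729.208333
Sxy = Σxy − (Σx)(Σy)/n = 3091.93 − 3862.815 = -770.885
b = Sxy/Sxx = -770.885/18729.208333 = -0.041160
a = ȳ − b·x̄ = 6.15 − (-0.041160)·104.683333 = 10.458714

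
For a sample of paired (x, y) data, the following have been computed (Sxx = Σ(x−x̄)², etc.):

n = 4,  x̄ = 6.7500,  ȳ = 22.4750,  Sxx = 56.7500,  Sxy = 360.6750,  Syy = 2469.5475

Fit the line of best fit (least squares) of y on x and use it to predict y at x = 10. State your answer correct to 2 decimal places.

43.13

b = Sxy/Sxx = 360.675/56.75 = 6.355507
a = ȳ − b·x̄ = 22.475 − 6.355507·6.75 = -20.424670
ŷ(10) = a + b·10 = -20.424670 + 6.355507·10 = 43.130396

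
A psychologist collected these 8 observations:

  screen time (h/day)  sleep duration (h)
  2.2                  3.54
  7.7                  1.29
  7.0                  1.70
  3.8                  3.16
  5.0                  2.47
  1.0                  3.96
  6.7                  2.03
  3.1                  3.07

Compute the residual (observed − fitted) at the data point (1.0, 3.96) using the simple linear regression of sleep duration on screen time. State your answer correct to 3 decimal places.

n = 8, Σx = 36.5, Σy = 21.22, Σxy = 81.057, Σx² = 208.07
Sxx = Σx² − (Σx)²/n = 208.07 − 166.53125 = 41.53875
Sxy = Σxy − (Σx)(Σy)/n = 81.057 − 96.81625 = -15.75925
b = Sxy/Sxx = -15.75925/41.53875 = -0.379387
a = ȳ − b·x̄ = 2.6525 − (-0.379387)·4.5625 = 4.383452
ŷ(1.0) = 4.383452 + (-0.379387)·1 = 4.004065
residual = y − ŷ = 3.96 − 4.004065 = -0.044065

-0.044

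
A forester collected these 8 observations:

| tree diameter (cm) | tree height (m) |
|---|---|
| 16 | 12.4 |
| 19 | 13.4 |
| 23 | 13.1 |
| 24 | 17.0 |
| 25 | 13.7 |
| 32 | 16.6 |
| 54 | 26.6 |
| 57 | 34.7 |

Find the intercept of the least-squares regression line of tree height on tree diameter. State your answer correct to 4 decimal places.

3.1901

n = 8, Σx = 250, Σy = 147.5, Σxy = 5450.3, Σx² = 9536
Sxx = Σx² − (Σx)²/n = 9536 − 7812.5 = 1723.5
Sxy = Σxy − (Σx)(Σy)/n = 5450.3 − 4609.375 = 840.925
b = Sxy/Sxx = 840.925/1723.5 = 0.487917
a = ȳ − b·x̄ = 18.4375 − 0.487917·31.25 = 3.190093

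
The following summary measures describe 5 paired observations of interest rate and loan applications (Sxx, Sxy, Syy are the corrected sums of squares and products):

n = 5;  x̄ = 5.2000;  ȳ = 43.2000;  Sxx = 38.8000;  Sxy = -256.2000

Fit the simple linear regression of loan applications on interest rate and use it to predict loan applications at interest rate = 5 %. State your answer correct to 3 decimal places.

44.521

b = Sxy/Sxx = -256.2/38.8 = -6.603093
a = ȳ − b·x̄ = 43.2 − (-6.603093)·5.2 = 77.536082
ŷ(5) = a + b·5 = 77.536082 + (-6.603093)·5 = 44.520619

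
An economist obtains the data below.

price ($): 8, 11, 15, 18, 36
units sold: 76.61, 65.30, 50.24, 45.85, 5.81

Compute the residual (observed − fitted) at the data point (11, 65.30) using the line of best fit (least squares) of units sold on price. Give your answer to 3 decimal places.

n = 5, Σx = 88, Σy = 243.81, Σxy = 3119.24, Σx² = 2030
Sxx = Σx² − (Σx)²/n = 2030 − 1548.8 = 481.2
Sxy = Σxy − (Σx)(Σy)/n = 3119.24 − 4291.056 = -1171.816
b = Sxy/Sxx = -1171.816/481.2 = -2.435195
a = ȳ − b·x̄ = 48.762 − (-2.435195)·17.6 = 91.621438
ŷ(11) = 91.621438 + (-2.435195)·11 = 64.834289
residual = y − ŷ = 65.30 − 64.834289 = 0.465711

0.466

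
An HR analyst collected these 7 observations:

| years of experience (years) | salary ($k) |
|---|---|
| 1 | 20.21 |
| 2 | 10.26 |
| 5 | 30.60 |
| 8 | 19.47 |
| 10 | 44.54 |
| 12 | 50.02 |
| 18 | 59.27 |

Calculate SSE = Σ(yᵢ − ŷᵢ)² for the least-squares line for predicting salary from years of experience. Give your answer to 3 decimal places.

370.555

n = 7, Σx = 56, Σy = 234.37, Σxy = 2461.99, Σx² = 662, Σy² = 9827.8975
Sxx = Σx² − (Σx)²/n = 662 − 448 = 214
Sxy = Σxy − (Σx)(Σy)/n = 2461.99 − 1874.96 = 587.03
Syy = Σy² − (Σy)²/n = 9827.8975 − 7847.042414 = 1980.855086
b = Sxy/Sxx = 587.03/214 = 2.743131
SSE = Syy − b·Sxy = 1980.855086 − 2.743131·587.03 = 370.554988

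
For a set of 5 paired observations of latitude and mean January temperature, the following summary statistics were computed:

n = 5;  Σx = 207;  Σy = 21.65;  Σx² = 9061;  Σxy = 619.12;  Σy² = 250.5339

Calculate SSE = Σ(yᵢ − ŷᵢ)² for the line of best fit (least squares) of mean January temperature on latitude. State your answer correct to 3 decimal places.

Sxx = Σx² − (Σx)²/n = 9061 − 8569.8 = 491.2
Sxy = Σxy − (Σx)(Σy)/n = 619.12 − 896.31 = -277.19
Syy = Σy² − (Σy)²/n = 250.5339 − 93.7445 = 156.7894
b = Sxy/Sxx = -277.19/491.2 = -0.564312
SSE = Syy − b·Sxy = 156.7894 − (-0.564312)·(-277.19) = 0.367787

0.368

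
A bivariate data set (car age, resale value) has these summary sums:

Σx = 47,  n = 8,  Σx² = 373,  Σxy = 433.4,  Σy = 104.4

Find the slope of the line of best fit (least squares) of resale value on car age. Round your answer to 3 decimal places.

-1.858

Sxx = Σx² − (Σx)²/n = 373 − 276.125 = 96.875
Sxy = Σxy − (Σx)(Σy)/n = 433.4 − 613.35 = -179.95
b = Sxy/Sxx = -179.95/96.875 = -1.857548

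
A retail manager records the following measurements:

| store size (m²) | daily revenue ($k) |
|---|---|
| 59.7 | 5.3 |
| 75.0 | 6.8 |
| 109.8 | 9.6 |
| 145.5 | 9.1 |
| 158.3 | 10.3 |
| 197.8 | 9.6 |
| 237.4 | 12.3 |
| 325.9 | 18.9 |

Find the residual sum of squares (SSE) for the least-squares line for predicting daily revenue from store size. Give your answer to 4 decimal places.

11.8487

n = 8, Σx = 1309.4, Σy = 81.9, Σxy = 15813.44, Σx² = 269168.68, Σy² = 956.05
Sxx = Σx² − (Σx)²/n = 269168.68 − 214316.045 = 54852.635
Sxy = Σxy − (Σx)(Σy)/n = 15813.44 − 13404.9825 = 2408.4575
Syy = Σy² − (Σy)²/n = 956.05 − 838.45125 = 117.59875
b = Sxy/Sxx = 2408.4575/54852.635 = 0.043908
SSE = Syy − b·Sxy = 117.59875 − 0.043908·2408.4575 = 11.848725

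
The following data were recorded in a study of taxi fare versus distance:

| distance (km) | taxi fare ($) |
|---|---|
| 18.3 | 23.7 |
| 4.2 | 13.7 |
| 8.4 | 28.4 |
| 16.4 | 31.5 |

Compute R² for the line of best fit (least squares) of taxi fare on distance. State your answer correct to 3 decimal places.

0.382

n = 4, Σx = 47.3, Σy = 97.3, Σxy = 1246.41, Σx² = 692.05, Σy² = 2548.19
Sxx = Σx² − (Σx)²/n = 692.05 − 559.3225 = 132.7275
Sxy = Σxy − (Σx)(Σy)/n = 1246.41 − 1150.5725 = 95.8375
Syy = Σy² − (Σy)²/n = 2548.19 − 2366.8225 = 181.3675
R² = Sxy²/(Sxx·Syy) = (95.8375)²/(132.7275·181.3675) = 0.381549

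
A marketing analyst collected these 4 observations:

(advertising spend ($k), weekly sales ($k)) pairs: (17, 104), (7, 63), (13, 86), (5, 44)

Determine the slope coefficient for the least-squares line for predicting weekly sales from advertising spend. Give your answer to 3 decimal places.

n = 4, Σx = 42, Σy = 297, Σxy = 3547, Σx² = 532
Sxx = Σx² − (Σx)²/n = 532 − 441 = 91
Sxy = Σxy − (Σx)(Σy)/n = 3547 − 3118.5 = 428.5
b = Sxy/Sxx = 428.5/91 = 4.708791

4.709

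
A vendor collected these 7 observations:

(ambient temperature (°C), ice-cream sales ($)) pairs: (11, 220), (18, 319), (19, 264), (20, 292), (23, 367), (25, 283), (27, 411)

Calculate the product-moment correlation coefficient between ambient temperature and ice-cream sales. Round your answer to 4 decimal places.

n = 7, Σx = 143, Σy = 2156, Σxy = 45631, Σx² = 3089, Σy² = 688820
Sxx = Σx² − (Σx)²/n = 3089 − 2921.285714 = 167.714286
Sxy = Σxy − (Σx)(Σy)/n = 45631 − 44044 = 1587
Syy = Σy² − (Σy)²/n = 688820 − 664048 = 24772
r = Sxy/√(Sxx·Syy) = 1587/√(4154618.285714) = 1587/2038.288077 = 0.778595

0.7786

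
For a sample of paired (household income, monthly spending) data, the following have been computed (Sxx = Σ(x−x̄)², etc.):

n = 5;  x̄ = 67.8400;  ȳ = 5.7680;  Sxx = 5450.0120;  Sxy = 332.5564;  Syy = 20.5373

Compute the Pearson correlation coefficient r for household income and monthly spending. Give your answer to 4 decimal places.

r = Sxy/√(Sxx·Syy) = 332.5564/√(111928.531448) = 332.5564/334.557217 = 0.994020

0.9940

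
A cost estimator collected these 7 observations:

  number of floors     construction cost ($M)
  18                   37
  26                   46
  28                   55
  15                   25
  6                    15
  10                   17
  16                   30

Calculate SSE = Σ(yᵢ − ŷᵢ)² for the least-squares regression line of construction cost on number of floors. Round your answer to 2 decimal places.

n = 7, Σx = 119, Σy = 225, Σxy = 4517, Σx² = 2401, Σy² = 8549
Sxx = Σx² − (Σx)²/n = 2401 − 2023 = 378
Sxy = Σxy − (Σx)(Σy)/n = 4517 − 3825 = 692
Syy = Σy² − (Σy)²/n = 8549 − 7232.142857 = 1316.857143
b = Sxy/Sxx = 692/378 = 1.830688
SSE = Syy − b·Sxy = 1316.857143 − 1.830688·692 = 50.021164

50.02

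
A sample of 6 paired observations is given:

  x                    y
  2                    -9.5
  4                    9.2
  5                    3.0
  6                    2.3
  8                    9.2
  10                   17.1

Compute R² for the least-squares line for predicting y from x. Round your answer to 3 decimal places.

n = 6, Σx = 35, Σy = 31.3, Σxy = 291.2, Σx² = 245, Σy² = 566.23
Sxx = Σx² − (Σx)²/n = 245 − 204.166667 = 40.833333
Sxy = Σxy − (Σx)(Σy)/n = 291.2 − 182.583333 = 108.616667
Syy = Σy² − (Σy)²/n = 566.23 − 163.281667 = 402.948333
R² = Sxy²/(Sxx·Syy) = (108.616667)²/(40.833333·402.948333) = 0.717016

0.717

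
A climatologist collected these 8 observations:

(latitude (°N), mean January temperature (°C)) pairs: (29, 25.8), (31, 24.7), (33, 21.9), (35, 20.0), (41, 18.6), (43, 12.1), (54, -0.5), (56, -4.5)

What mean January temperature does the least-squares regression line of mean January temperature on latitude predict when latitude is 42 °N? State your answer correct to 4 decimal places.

12.8333

n = 8, Σx = 322, Σy = 118.1, Σxy = 3940.5, Σx² = 13698
Sxx = Σx² − (Σx)²/n = 13698 − 12960.5 = 737.5
Sxy = Σxy − (Σx)(Σy)/n = 3940.5 − 4753.525 = -813.025
b = Sxy/Sxx = -813.025/737.5 = -1.102407
a = ȳ − b·x̄ = 14.7625 − (-1.102407)·40.25 = 59.134373
ŷ(42) = a + b·42 = 59.134373 + (-1.102407)·42 = 12.833288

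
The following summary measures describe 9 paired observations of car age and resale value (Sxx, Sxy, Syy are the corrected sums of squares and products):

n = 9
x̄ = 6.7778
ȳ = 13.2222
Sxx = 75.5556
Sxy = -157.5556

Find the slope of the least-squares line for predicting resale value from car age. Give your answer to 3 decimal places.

-2.085

b = Sxy/Sxx = -157.5556/75.5556 = -2.085293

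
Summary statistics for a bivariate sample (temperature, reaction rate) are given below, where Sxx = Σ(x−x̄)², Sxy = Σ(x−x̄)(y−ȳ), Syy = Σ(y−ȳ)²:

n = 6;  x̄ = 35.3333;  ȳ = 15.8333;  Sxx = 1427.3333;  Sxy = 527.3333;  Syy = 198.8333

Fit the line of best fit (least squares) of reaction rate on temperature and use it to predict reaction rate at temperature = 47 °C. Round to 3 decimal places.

20.144

b = Sxy/Sxx = 527.3333/1427.3333 = 0.369454
a = ȳ − b·x̄ = 15.8333 − 0.369454·35.3333 = 2.779288
ŷ(47) = a + b·47 = 2.779288 + 0.369454·47 = 20.143603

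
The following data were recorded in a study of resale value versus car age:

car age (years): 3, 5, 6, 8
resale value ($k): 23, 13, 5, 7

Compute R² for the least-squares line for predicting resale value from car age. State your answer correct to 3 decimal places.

0.760

n = 4, Σx = 22, Σy = 48, Σxy = 220, Σx² = 134, Σy² = 772
Sxx = Σx² − (Σx)²/n = 134 − 121 = 13
Sxy = Σxy − (Σx)(Σy)/n = 220 − 264 = -44
Syy = Σy² − (Σy)²/n = 772 − 576 = 196
R² = Sxy²/(Sxx·Syy) = (-44)²/(13·196) = 0.759812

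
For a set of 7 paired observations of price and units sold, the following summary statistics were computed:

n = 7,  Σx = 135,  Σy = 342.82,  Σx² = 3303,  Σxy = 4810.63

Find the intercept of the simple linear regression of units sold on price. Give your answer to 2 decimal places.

98.63

Sxx = Σx² − (Σx)²/n = 3303 − 2603.571429 = 699.428571
Sxy = Σxy − (Σx)(Σy)/n = 4810.63 − 6611.528571 = -1800.898571
b = Sxy/Sxx = -1800.898571/699.428571 = -2.574814
a = ȳ − b·x̄ = 48.974286 − (-2.574814)·19.285714 = 98.631415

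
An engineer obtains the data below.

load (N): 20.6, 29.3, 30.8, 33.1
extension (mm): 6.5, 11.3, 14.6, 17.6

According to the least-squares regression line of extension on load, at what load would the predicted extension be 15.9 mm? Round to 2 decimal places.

n = 4, Σx = 113.8, Σy = 50, Σxy = 1497.23, Σx² = 3327.1
Sxx = Σx² − (Σx)²/n = 3327.1 − 3237.61 = 89.49
Sxy = Σxy − (Σx)(Σy)/n = 1497.23 − 1422.5 = 74.73
b = Sxy/Sxx = 74.73/89.49 = 0.835065
a = ȳ − b·x̄ = 12.5 − 0.835065·28.45 = -11.257610
Set a + b·x = 15.9: x = (15.9 − (-11.257610)) / 0.835065 = 32.521538

32.52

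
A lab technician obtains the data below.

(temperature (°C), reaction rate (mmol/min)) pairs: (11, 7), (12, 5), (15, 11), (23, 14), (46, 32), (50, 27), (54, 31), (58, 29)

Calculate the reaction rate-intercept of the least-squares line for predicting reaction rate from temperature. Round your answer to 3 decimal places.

1.263

n = 8, Σx = 269, Σy = 156, Σxy = 6802, Σx² = 11915
Sxx = Σx² − (Σx)²/n = 11915 − 9045.125 = 2869.875
Sxy = Σxy − (Σx)(Σy)/n = 6802 − 5245.5 = 1556.5
b = Sxy/Sxx = 1556.5/2869.875 = 0.542358
a = ȳ − b·x̄ = 19.5 − 0.542358·33.625 = 1.263208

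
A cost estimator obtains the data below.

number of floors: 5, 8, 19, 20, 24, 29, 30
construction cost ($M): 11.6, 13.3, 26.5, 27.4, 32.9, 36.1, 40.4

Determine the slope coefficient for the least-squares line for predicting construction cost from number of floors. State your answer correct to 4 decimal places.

n = 7, Σx = 135, Σy = 188.2, Σxy = 4264.4, Σx² = 3167
Sxx = Σx² − (Σx)²/n = 3167 − 2603.571429 = 563.428571
Sxy = Σxy − (Σx)(Σy)/n = 4264.4 − 3629.571429 = 634.828571
b = Sxy/Sxx = 634.828571/563.428571 = 1.126724

1.1267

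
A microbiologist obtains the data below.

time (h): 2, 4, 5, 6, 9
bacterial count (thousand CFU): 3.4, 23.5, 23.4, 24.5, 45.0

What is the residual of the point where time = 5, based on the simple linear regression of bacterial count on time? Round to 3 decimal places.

0.536

n = 5, Σx = 26, Σy = 119.8, Σxy = 769.8, Σx² = 162
Sxx = Σx² − (Σx)²/n = 162 − 135.2 = 26.8
Sxy = Σxy − (Σx)(Σy)/n = 769.8 − 622.96 = 146.84
b = Sxy/Sxx = 146.84/26.8 = 5.479104
a = ȳ − b·x̄ = 23.96 − 5.479104·5.2 = -4.531343
ŷ(5) = -4.531343 + 5.479104·5 = 22.864179
residual = y − ŷ = 23.4 − 22.864179 = 0.535821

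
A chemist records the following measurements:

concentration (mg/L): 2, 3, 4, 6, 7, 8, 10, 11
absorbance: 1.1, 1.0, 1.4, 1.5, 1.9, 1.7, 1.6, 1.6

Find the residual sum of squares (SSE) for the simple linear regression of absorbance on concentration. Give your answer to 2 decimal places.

n = 8, Σx = 51, Σy = 11.8, Σxy = 80.3, Σx² = 399, Σy² = 18.04
Sxx = Σx² − (Σx)²/n = 399 − 325.125 = 73.875
Sxy = Σxy − (Σx)(Σy)/n = 80.3 − 75.225 = 5.075
Syy = Σy² − (Σy)²/n = 18.04 − 17.405 = 0.635
b = Sxy/Sxx = 5.075/73.875 = 0.068697
SSE = Syy − b·Sxy = 0.635 − 0.068697·5.075 = 0.286362

0.29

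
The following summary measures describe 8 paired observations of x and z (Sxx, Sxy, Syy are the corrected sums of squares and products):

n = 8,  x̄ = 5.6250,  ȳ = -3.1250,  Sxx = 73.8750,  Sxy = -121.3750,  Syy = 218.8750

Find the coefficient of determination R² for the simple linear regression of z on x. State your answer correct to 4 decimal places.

R² = Sxy²/(Sxx·Syy) = (-121.375)²/(73.875·218.875) = 0.911097

0.9111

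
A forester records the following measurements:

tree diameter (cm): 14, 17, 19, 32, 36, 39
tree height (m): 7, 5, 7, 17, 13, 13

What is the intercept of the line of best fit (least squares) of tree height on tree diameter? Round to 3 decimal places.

n = 6, Σx = 157, Σy = 62, Σxy = 1835, Σx² = 4687
Sxx = Σx² − (Σx)²/n = 4687 − 4108.166667 = 578.833333
Sxy = Σxy − (Σx)(Σy)/n = 1835 − 1622.333333 = 212.666667
b = Sxy/Sxx = 212.666667/578.833333 = 0.367406
a = ȳ − b·x̄ = 10.333333 − 0.367406·26.166667 = 0.719551

0.720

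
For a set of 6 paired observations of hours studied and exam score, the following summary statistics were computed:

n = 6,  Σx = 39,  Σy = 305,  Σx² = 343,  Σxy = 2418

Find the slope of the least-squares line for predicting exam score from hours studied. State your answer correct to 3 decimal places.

Sxx = Σx² − (Σx)²/n = 343 − 253.5 = 89.5
Sxy = Σxy − (Σx)(Σy)/n = 2418 − 1982.5 = 435.5
b = Sxy/Sxx = 435.5/89.5 = 4.865922

4.866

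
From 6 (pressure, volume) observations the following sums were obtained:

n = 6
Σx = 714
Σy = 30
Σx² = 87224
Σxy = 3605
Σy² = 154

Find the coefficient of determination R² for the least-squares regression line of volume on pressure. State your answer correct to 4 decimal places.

Sxx = Σx² − (Σx)²/n = 87224 − 84966 = 2258
Sxy = Σxy − (Σx)(Σy)/n = 3605 − 3570 = 35
Syy = Σy² − (Σy)²/n = 154 − 150 = 4
R² = Sxy²/(Sxx·Syy) = (35)²/(2258·4) = 0.135629

0.1356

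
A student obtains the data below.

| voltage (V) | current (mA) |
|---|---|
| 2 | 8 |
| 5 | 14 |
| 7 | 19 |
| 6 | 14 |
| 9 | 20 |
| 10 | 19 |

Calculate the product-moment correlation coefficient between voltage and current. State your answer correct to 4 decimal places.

n = 6, Σx = 39, Σy = 94, Σxy = 673, Σx² = 295, Σy² = 1578
Sxx = Σx² − (Σx)²/n = 295 − 253.5 = 41.5
Sxy = Σxy − (Σx)(Σy)/n = 673 − 611 = 62
Syy = Σy² − (Σy)²/n = 1578 − 1472.666667 = 105.333333
r = Sxy/√(Sxx·Syy) = 62/√(4371.333333) = 62/66.116060 = 0.937745

0.9377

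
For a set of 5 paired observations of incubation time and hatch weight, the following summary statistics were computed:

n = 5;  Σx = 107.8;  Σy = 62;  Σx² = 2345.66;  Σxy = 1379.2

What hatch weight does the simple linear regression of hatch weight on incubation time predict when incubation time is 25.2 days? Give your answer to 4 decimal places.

Sxx = Σx² − (Σx)²/n = 2345.66 − 2324.168 = 21.492
Sxy = Σxy − (Σx)(Σy)/n = 1379.2 − 1336.72 = 42.48
b = Sxy/Sxx = 42.48/21.492 = 1.976549
a = ȳ − b·x̄ = 12.4 − 1.976549·21.56 = -30.214405
ŷ(25.2) = a + b·25.2 = -30.214405 + 1.976549·25.2 = 19.594640

19.5946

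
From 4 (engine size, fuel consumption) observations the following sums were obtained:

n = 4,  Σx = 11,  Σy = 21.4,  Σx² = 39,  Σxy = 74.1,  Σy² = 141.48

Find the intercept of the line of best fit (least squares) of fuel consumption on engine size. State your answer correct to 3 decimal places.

Sxx = Σx² − (Σx)²/n = 39 − 30.25 = 8.75
Sxy = Σxy − (Σx)(Σy)/n = 74.1 − 58.85 = 15.25
b = Sxy/Sxx = 15.25/8.75 = 1.742857
a = ȳ − b·x̄ = 5.35 − 1.742857·2.75 = 0.557143

0.557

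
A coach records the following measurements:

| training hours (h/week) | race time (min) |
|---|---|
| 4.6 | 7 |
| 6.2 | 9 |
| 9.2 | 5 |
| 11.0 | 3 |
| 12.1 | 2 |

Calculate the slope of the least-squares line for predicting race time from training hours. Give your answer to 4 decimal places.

-0.8204

n = 5, Σx = 43.1, Σy = 26, Σxy = 191.2, Σx² = 411.65
Sxx = Σx² − (Σx)²/n = 411.65 − 371.522 = 40.128
Sxy = Σxy − (Σx)(Σy)/n = 191.2 − 224.12 = -32.92
b = Sxy/Sxx = -32.92/40.128 = -0.820375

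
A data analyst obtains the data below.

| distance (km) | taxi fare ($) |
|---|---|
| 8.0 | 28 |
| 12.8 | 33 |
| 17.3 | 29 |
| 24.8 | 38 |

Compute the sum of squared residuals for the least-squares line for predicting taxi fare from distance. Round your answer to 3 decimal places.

22.558

n = 4, Σx = 62.9, Σy = 128, Σxy = 2090.5, Σx² = 1142.17, Σy² = 4158
Sxx = Σx² − (Σx)²/n = 1142.17 − 989.1025 = 153.0675
Sxy = Σxy − (Σx)(Σy)/n = 2090.5 − 2012.8 = 77.7
Syy = Σy² − (Σy)²/n = 4158 − 4096 = 62
b = Sxy/Sxx = 77.7/153.0675 = 0.507619
SSE = Syy − b·Sxy = 62 − 0.507619·77.7 = 22.557989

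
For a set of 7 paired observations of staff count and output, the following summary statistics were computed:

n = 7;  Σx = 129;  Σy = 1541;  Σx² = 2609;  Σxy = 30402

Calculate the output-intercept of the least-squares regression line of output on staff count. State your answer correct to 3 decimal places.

Sxx = Σx² − (Σx)²/n = 2609 − 2377.285714 = 231.714286
Sxy = Σxy − (Σx)(Σy)/n = 30402 − 28398.428571 = 2003.571429
b = Sxy/Sxx = 2003.571429/231.714286 = 8.646732
a = ȳ − b·x̄ = 220.142857 − 8.646732·18.428571 = 60.795931

60.796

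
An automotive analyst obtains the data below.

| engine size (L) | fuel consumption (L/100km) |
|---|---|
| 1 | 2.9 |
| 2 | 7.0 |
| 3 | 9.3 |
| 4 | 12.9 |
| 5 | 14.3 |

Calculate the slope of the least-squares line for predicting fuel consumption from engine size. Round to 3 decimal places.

2.870

n = 5, Σx = 15, Σy = 46.4, Σxy = 167.9, Σx² = 55
Sxx = Σx² − (Σx)²/n = 55 − 45 = 10
Sxy = Σxy − (Σx)(Σy)/n = 167.9 − 139.2 = 28.7
b = Sxy/Sxx = 28.7/10 = 2.87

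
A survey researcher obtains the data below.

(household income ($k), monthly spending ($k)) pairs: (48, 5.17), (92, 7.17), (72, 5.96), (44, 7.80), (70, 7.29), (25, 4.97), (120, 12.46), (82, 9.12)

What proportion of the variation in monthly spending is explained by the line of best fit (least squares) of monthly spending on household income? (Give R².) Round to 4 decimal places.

n = 8, Σx = 553, Σy = 59.94, Σxy = 4557.71, Σx² = 44537, Σy² = 490.7704
Sxx = Σx² − (Σx)²/n = 44537 − 38226.125 = 6310.875
Sxy = Σxy − (Σx)(Σy)/n = 4557.71 − 4143.3525 = 414.3575
Syy = Σy² − (Σy)²/n = 490.7704 − 449.10045 = 41.66995
R² = Sxy²/(Sxx·Syy) = (414.3575)²/(6310.875·41.66995) = 0.652887

0.6529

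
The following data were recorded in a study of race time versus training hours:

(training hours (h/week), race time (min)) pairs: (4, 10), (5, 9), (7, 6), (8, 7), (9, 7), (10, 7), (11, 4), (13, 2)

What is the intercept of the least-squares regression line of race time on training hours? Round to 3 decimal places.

12.990

n = 8, Σx = 67, Σy = 52, Σxy = 386, Σx² = 625
Sxx = Σx² − (Σx)²/n = 625 − 561.125 = 63.875
Sxy = Σxy − (Σx)(Σy)/n = 386 − 435.5 = -49.5
b = Sxy/Sxx = -49.5/63.875 = -0.774951
a = ȳ − b·x̄ = 6.5 − (-0.774951)·8.375 = 12.990215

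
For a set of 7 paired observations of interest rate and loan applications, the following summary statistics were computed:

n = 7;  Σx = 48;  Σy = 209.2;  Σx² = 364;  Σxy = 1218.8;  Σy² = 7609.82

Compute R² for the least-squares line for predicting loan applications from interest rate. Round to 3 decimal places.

Sxx = Σx² − (Σx)²/n = 364 − 329.142857 = 34.857143
Sxy = Σxy − (Σx)(Σy)/n = 1218.8 − 1434.514286 = -215.714286
Syy = Σy² − (Σy)²/n = 7609.82 − 6252.091429 = 1357.728571
R² = Sxy²/(Sxx·Syy) = (-215.714286)²/(34.857143·1357.728571) = 0.983225

0.983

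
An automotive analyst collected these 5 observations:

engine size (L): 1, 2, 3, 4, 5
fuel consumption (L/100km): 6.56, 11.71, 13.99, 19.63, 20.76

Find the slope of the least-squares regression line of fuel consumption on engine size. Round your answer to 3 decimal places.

n = 5, Σx = 15, Σy = 72.65, Σxy = 254.27, Σx² = 55
Sxx = Σx² − (Σx)²/n = 55 − 45 = 10
Sxy = Σxy − (Σx)(Σy)/n = 254.27 − 217.95 = 36.32
b = Sxy/Sxx = 36.32/10 = 3.632

3.632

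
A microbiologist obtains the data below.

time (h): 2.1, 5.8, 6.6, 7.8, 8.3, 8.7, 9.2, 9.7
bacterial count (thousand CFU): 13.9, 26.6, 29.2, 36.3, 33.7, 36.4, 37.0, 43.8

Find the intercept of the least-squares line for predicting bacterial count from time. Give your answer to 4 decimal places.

5.9990

n = 8, Σx = 58.2, Σy = 256.9, Σxy = 2020.98, Σx² = 465.76
Sxx = Σx² − (Σx)²/n = 465.76 − 423.405 = 42.355
Sxy = Σxy − (Σx)(Σy)/n = 2020.98 − 1868.9475 = 152.0325
b = Sxy/Sxx = 152.0325/42.355 = 3.589482
a = ȳ − b·x̄ = 32.1125 − 3.589482·7.275 = 5.999020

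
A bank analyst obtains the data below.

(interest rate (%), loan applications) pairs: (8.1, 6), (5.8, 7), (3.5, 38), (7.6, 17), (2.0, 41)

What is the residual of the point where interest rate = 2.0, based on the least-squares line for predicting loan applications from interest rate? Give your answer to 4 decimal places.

n = 5, Σx = 27, Σy = 109, Σxy = 433.4, Σx² = 173.26
Sxx = Σx² − (Σx)²/n = 173.26 − 145.8 = 27.46
Sxy = Σxy − (Σx)(Σy)/n = 433.4 − 588.6 = -155.2
b = Sxy/Sxx = -155.2/27.46 = -5.651857
a = ȳ − b·x̄ = 21.8 − (-5.651857)·5.4 = 52.320029
ŷ(2.0) = 52.320029 + (-5.651857)·2 = 41.016315
residual = y − ŷ = 41 − 41.016315 = -0.016315

-0.0163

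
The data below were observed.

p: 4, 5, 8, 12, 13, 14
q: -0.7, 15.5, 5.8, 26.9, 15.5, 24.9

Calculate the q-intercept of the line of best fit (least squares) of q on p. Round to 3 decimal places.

n = 6, Σx = 56, Σy = 87.9, Σxy = 994, Σx² = 614
Sxx = Σx² − (Σx)²/n = 614 − 522.666667 = 91.333333
Sxy = Σxy − (Σx)(Σy)/n = 994 − 820.4 = 173.6
b = Sxy/Sxx = 173.6/91.333333 = 1.900730
a = ȳ − b·x̄ = 14.65 − 1.900730·9.333333 = -3.090146

-3.090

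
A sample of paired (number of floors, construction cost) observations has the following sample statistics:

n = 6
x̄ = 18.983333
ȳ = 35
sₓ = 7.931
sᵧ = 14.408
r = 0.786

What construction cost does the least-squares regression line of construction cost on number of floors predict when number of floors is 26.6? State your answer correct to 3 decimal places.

b = r · sᵧ/sₓ = 0.786 · 14.408/7.931 = 1.427902
a = ȳ − b·x̄ = 35 − 1.427902·18.983333 = 7.893667
ŷ(26.6) = a + b·26.6 = 7.893667 + 1.427902·26.6 = 45.875851

45.876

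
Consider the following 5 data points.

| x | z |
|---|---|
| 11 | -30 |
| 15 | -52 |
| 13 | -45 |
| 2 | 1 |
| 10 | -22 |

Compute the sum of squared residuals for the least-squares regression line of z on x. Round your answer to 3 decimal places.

n = 5, Σx = 51, Σy = -148, Σxy = -1913, Σx² = 619, Σy² = 6114
Sxx = Σx² − (Σx)²/n = 619 − 520.2 = 98.8
Sxy = Σxy − (Σx)(Σy)/n = -1913 − (-1509.6) = -403.4
Syy = Σy² − (Σy)²/n = 6114 − 4380.8 = 1733.2
b = Sxy/Sxx = -403.4/98.8 = -4.082996
SSE = Syy − b·Sxy = 1733.2 − (-4.082996)·(-403.4) = 86.119433

86.119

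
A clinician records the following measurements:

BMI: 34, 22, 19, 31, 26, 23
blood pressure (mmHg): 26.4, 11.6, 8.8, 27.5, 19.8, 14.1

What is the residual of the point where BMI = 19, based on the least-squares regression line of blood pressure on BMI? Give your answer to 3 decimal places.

n = 6, Σx = 155, Σy = 108.2, Σxy = 3011.6, Σx² = 4167
Sxx = Σx² − (Σx)²/n = 4167 − 4004.166667 = 162.833333
Sxy = Σxy − (Σx)(Σy)/n = 3011.6 − 2795.166667 = 216.433333
b = Sxy/Sxx = 216.433333/162.833333 = 1.329171
a = ȳ − b·x̄ = 18.033333 − 1.329171·25.833333 = -16.303582
ŷ(19) = -16.303582 + 1.329171·19 = 8.950665
residual = y − ŷ = 8.8 − 8.950665 = -0.150665

-0.151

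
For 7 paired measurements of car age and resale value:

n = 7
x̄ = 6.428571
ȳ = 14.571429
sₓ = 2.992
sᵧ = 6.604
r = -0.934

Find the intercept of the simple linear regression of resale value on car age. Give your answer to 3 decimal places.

27.824

b = r · sᵧ/sₓ = -0.934 · 6.604/2.992 = -2.061543
a = ȳ − b·x̄ = 14.571429 − (-2.061543)·6.428571 = 27.824203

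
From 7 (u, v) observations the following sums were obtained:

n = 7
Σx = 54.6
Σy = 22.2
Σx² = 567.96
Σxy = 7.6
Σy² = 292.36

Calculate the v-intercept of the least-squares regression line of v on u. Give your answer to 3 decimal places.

12.260

Sxx = Σx² − (Σx)²/n = 567.96 − 425.88 = 142.08
Sxy = Σxy − (Σx)(Σy)/n = 7.6 − 173.16 = -165.56
b = Sxy/Sxx = -165.56/142.08 = -1.165259
a = ȳ − b·x̄ = 3.171429 − (-1.165259)·7.8 = 12.260449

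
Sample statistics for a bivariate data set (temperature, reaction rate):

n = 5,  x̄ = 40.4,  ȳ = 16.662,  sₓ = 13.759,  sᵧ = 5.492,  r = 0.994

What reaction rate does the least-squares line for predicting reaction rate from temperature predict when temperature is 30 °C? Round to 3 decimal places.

b = r · sᵧ/sₓ = 0.994 · 5.492/13.759 = 0.396762
a = ȳ − b·x̄ = 16.662 − 0.396762·40.4 = 0.632816
ŷ(30) = a + b·30 = 0.632816 + 0.396762·30 = 12.535675

12.536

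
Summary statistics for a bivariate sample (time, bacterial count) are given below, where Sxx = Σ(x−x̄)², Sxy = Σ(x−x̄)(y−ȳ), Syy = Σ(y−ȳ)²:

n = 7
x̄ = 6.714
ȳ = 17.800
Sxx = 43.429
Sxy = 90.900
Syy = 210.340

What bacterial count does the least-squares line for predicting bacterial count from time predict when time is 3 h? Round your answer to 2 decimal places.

b = Sxy/Sxx = 90.9/43.429 = 2.093071
a = ȳ − b·x̄ = 17.8 − 2.093071·6.714 = 3.747118
ŷ(3) = a + b·3 = 3.747118 + 2.093071·3 = 10.026333

10.03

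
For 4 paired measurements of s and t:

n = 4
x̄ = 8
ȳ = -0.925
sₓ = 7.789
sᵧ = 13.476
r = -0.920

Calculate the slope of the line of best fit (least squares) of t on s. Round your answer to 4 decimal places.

b = r · sᵧ/sₓ = -0.92 · 13.476/7.789 = -1.591722

-1.5917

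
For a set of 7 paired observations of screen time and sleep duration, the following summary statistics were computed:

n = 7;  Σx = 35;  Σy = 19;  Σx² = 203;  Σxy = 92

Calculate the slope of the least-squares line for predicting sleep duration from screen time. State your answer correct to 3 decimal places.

Sxx = Σx² − (Σx)²/n = 203 − 175 = 28
Sxy = Σxy − (Σx)(Σy)/n = 92 − 95 = -3
b = Sxy/Sxx = -3/28 = -0.107143

-0.107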